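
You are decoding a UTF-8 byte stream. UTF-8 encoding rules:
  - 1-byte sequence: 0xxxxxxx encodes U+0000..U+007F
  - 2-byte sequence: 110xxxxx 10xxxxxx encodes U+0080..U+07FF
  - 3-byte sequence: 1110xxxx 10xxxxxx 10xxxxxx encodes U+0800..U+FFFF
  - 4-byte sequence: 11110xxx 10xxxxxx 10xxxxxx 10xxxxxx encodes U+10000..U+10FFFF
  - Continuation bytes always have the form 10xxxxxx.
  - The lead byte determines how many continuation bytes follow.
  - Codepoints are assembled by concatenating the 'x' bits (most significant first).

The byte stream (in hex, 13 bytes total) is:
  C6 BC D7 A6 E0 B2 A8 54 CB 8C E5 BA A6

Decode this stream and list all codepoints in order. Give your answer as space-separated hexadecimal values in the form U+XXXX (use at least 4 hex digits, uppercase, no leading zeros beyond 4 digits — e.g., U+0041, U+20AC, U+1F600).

Answer: U+01BC U+05E6 U+0CA8 U+0054 U+02CC U+5EA6

Derivation:
Byte[0]=C6: 2-byte lead, need 1 cont bytes. acc=0x6
Byte[1]=BC: continuation. acc=(acc<<6)|0x3C=0x1BC
Completed: cp=U+01BC (starts at byte 0)
Byte[2]=D7: 2-byte lead, need 1 cont bytes. acc=0x17
Byte[3]=A6: continuation. acc=(acc<<6)|0x26=0x5E6
Completed: cp=U+05E6 (starts at byte 2)
Byte[4]=E0: 3-byte lead, need 2 cont bytes. acc=0x0
Byte[5]=B2: continuation. acc=(acc<<6)|0x32=0x32
Byte[6]=A8: continuation. acc=(acc<<6)|0x28=0xCA8
Completed: cp=U+0CA8 (starts at byte 4)
Byte[7]=54: 1-byte ASCII. cp=U+0054
Byte[8]=CB: 2-byte lead, need 1 cont bytes. acc=0xB
Byte[9]=8C: continuation. acc=(acc<<6)|0x0C=0x2CC
Completed: cp=U+02CC (starts at byte 8)
Byte[10]=E5: 3-byte lead, need 2 cont bytes. acc=0x5
Byte[11]=BA: continuation. acc=(acc<<6)|0x3A=0x17A
Byte[12]=A6: continuation. acc=(acc<<6)|0x26=0x5EA6
Completed: cp=U+5EA6 (starts at byte 10)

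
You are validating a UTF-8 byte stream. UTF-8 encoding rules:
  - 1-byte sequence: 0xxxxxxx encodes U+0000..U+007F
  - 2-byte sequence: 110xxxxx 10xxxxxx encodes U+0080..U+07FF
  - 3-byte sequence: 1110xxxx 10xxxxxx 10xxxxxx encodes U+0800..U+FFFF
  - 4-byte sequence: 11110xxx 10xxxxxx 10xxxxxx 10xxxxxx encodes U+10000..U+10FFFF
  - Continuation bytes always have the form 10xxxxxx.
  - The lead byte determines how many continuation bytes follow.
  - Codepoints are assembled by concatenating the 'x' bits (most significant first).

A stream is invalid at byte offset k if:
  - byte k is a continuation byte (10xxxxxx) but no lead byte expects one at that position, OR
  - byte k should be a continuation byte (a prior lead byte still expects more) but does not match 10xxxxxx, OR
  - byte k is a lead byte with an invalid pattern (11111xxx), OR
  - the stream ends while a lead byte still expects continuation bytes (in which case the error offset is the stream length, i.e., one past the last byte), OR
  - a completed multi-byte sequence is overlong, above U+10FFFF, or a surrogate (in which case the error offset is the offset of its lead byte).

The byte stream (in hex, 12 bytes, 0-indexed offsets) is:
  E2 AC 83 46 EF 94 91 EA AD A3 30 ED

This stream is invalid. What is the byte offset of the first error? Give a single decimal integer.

Byte[0]=E2: 3-byte lead, need 2 cont bytes. acc=0x2
Byte[1]=AC: continuation. acc=(acc<<6)|0x2C=0xAC
Byte[2]=83: continuation. acc=(acc<<6)|0x03=0x2B03
Completed: cp=U+2B03 (starts at byte 0)
Byte[3]=46: 1-byte ASCII. cp=U+0046
Byte[4]=EF: 3-byte lead, need 2 cont bytes. acc=0xF
Byte[5]=94: continuation. acc=(acc<<6)|0x14=0x3D4
Byte[6]=91: continuation. acc=(acc<<6)|0x11=0xF511
Completed: cp=U+F511 (starts at byte 4)
Byte[7]=EA: 3-byte lead, need 2 cont bytes. acc=0xA
Byte[8]=AD: continuation. acc=(acc<<6)|0x2D=0x2AD
Byte[9]=A3: continuation. acc=(acc<<6)|0x23=0xAB63
Completed: cp=U+AB63 (starts at byte 7)
Byte[10]=30: 1-byte ASCII. cp=U+0030
Byte[11]=ED: 3-byte lead, need 2 cont bytes. acc=0xD
Byte[12]: stream ended, expected continuation. INVALID

Answer: 12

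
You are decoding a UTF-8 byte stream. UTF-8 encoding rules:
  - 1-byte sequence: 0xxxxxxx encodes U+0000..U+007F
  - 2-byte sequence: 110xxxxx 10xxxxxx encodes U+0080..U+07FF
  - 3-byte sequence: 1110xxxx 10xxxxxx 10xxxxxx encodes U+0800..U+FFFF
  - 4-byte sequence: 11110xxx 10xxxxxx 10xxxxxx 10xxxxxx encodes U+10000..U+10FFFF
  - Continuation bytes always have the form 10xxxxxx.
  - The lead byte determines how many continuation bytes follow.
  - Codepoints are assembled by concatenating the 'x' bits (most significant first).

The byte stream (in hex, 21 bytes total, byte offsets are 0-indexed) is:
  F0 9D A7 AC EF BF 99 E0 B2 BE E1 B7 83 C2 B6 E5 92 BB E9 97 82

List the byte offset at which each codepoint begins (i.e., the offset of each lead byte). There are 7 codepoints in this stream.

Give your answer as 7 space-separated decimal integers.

Answer: 0 4 7 10 13 15 18

Derivation:
Byte[0]=F0: 4-byte lead, need 3 cont bytes. acc=0x0
Byte[1]=9D: continuation. acc=(acc<<6)|0x1D=0x1D
Byte[2]=A7: continuation. acc=(acc<<6)|0x27=0x767
Byte[3]=AC: continuation. acc=(acc<<6)|0x2C=0x1D9EC
Completed: cp=U+1D9EC (starts at byte 0)
Byte[4]=EF: 3-byte lead, need 2 cont bytes. acc=0xF
Byte[5]=BF: continuation. acc=(acc<<6)|0x3F=0x3FF
Byte[6]=99: continuation. acc=(acc<<6)|0x19=0xFFD9
Completed: cp=U+FFD9 (starts at byte 4)
Byte[7]=E0: 3-byte lead, need 2 cont bytes. acc=0x0
Byte[8]=B2: continuation. acc=(acc<<6)|0x32=0x32
Byte[9]=BE: continuation. acc=(acc<<6)|0x3E=0xCBE
Completed: cp=U+0CBE (starts at byte 7)
Byte[10]=E1: 3-byte lead, need 2 cont bytes. acc=0x1
Byte[11]=B7: continuation. acc=(acc<<6)|0x37=0x77
Byte[12]=83: continuation. acc=(acc<<6)|0x03=0x1DC3
Completed: cp=U+1DC3 (starts at byte 10)
Byte[13]=C2: 2-byte lead, need 1 cont bytes. acc=0x2
Byte[14]=B6: continuation. acc=(acc<<6)|0x36=0xB6
Completed: cp=U+00B6 (starts at byte 13)
Byte[15]=E5: 3-byte lead, need 2 cont bytes. acc=0x5
Byte[16]=92: continuation. acc=(acc<<6)|0x12=0x152
Byte[17]=BB: continuation. acc=(acc<<6)|0x3B=0x54BB
Completed: cp=U+54BB (starts at byte 15)
Byte[18]=E9: 3-byte lead, need 2 cont bytes. acc=0x9
Byte[19]=97: continuation. acc=(acc<<6)|0x17=0x257
Byte[20]=82: continuation. acc=(acc<<6)|0x02=0x95C2
Completed: cp=U+95C2 (starts at byte 18)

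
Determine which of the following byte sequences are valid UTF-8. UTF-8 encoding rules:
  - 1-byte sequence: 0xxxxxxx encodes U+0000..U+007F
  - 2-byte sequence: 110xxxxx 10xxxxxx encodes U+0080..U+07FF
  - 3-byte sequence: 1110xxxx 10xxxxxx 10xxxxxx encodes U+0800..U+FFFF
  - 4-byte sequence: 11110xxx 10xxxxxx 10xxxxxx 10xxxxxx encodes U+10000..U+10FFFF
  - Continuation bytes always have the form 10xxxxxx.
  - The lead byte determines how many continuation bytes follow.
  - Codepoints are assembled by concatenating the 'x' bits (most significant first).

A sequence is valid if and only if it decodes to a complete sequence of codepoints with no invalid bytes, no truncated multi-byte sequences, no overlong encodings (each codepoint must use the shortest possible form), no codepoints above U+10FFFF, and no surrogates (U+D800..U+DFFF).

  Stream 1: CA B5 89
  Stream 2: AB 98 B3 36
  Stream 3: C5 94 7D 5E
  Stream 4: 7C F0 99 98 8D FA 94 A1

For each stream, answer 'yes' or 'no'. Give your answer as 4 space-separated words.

Answer: no no yes no

Derivation:
Stream 1: error at byte offset 2. INVALID
Stream 2: error at byte offset 0. INVALID
Stream 3: decodes cleanly. VALID
Stream 4: error at byte offset 5. INVALID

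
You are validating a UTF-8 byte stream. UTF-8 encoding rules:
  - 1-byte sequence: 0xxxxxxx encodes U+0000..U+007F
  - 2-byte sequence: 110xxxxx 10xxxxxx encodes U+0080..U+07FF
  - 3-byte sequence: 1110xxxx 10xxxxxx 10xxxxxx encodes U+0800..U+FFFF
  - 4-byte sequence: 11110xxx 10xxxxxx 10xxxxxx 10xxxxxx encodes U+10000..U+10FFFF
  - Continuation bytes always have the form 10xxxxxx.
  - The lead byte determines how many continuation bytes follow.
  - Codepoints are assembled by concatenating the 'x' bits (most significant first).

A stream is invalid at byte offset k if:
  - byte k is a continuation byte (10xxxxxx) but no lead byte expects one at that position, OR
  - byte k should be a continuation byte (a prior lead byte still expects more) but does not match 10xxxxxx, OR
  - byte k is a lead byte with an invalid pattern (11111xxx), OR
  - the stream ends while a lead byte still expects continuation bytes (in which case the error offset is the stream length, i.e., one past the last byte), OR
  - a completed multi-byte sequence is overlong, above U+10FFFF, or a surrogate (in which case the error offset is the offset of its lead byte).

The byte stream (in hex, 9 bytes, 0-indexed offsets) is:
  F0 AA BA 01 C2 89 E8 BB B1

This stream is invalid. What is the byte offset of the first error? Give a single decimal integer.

Byte[0]=F0: 4-byte lead, need 3 cont bytes. acc=0x0
Byte[1]=AA: continuation. acc=(acc<<6)|0x2A=0x2A
Byte[2]=BA: continuation. acc=(acc<<6)|0x3A=0xABA
Byte[3]=01: expected 10xxxxxx continuation. INVALID

Answer: 3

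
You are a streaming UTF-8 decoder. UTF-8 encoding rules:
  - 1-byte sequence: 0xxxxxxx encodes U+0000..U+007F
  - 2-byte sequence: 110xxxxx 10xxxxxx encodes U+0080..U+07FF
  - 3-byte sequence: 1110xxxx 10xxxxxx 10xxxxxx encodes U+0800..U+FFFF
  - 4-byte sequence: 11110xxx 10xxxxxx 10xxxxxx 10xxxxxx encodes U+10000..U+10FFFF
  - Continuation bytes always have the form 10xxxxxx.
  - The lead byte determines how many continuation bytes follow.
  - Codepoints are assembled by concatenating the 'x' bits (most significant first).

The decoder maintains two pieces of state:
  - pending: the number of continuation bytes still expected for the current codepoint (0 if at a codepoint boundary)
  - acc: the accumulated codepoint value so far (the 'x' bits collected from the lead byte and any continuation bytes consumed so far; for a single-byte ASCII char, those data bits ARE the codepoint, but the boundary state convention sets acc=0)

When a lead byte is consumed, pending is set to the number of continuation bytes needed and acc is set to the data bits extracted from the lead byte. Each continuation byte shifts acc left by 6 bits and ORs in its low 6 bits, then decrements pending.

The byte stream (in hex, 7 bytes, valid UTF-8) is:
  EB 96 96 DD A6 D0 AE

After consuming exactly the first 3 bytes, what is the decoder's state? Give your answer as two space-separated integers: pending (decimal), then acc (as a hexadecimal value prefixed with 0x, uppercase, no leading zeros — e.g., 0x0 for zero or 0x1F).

Answer: 0 0xB596

Derivation:
Byte[0]=EB: 3-byte lead. pending=2, acc=0xB
Byte[1]=96: continuation. acc=(acc<<6)|0x16=0x2D6, pending=1
Byte[2]=96: continuation. acc=(acc<<6)|0x16=0xB596, pending=0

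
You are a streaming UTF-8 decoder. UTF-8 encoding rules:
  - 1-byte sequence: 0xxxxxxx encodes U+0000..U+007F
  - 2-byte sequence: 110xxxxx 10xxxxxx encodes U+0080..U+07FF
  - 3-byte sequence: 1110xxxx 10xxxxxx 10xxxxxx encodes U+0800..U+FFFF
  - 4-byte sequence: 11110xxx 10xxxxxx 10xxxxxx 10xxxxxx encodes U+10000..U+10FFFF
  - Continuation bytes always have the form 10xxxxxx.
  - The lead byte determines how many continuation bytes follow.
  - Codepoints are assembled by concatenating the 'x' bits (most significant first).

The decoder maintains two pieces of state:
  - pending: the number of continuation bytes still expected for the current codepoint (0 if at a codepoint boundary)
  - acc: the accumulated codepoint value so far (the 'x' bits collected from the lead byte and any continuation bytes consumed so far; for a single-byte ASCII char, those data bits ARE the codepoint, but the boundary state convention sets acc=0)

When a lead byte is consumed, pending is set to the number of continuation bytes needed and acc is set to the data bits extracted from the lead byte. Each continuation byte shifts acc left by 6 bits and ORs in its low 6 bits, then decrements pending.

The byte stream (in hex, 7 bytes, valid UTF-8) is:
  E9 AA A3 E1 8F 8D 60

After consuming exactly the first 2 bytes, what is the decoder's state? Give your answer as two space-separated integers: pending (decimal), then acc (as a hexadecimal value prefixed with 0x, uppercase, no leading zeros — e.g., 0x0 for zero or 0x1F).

Byte[0]=E9: 3-byte lead. pending=2, acc=0x9
Byte[1]=AA: continuation. acc=(acc<<6)|0x2A=0x26A, pending=1

Answer: 1 0x26A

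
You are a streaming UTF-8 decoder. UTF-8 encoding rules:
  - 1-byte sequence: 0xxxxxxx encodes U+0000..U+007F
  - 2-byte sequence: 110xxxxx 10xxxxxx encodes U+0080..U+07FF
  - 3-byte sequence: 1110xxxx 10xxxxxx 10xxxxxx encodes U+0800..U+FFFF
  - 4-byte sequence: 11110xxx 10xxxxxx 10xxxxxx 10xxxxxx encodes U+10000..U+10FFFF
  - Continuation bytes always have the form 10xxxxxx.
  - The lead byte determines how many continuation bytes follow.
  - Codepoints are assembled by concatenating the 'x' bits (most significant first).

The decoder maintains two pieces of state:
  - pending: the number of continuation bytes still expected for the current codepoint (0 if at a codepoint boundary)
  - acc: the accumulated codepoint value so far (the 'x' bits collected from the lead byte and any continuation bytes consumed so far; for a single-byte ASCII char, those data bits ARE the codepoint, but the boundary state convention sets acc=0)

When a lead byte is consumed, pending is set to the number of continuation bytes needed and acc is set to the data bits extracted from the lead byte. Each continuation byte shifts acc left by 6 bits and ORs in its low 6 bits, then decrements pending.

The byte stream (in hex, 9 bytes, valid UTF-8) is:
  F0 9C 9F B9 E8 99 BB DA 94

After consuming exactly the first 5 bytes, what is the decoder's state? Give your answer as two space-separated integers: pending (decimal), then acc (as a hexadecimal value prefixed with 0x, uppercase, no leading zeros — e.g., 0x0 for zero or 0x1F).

Answer: 2 0x8

Derivation:
Byte[0]=F0: 4-byte lead. pending=3, acc=0x0
Byte[1]=9C: continuation. acc=(acc<<6)|0x1C=0x1C, pending=2
Byte[2]=9F: continuation. acc=(acc<<6)|0x1F=0x71F, pending=1
Byte[3]=B9: continuation. acc=(acc<<6)|0x39=0x1C7F9, pending=0
Byte[4]=E8: 3-byte lead. pending=2, acc=0x8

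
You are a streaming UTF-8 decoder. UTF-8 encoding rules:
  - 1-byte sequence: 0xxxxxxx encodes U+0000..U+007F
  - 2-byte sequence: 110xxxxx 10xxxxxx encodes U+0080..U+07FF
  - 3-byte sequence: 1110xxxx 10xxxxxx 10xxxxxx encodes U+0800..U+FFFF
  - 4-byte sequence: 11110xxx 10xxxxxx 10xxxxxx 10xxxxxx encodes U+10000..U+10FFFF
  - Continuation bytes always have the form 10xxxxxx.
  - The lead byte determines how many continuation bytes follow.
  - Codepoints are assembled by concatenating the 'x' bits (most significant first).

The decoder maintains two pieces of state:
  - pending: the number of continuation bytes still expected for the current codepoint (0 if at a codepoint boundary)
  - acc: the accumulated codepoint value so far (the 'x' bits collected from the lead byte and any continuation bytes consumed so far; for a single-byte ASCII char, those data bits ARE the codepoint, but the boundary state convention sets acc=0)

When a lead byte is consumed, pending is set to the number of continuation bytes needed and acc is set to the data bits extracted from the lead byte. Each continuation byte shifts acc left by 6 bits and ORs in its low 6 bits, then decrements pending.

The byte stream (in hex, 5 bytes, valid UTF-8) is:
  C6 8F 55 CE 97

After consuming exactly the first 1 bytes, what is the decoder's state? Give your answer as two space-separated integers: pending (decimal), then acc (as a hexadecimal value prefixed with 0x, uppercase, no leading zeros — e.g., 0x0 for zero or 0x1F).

Byte[0]=C6: 2-byte lead. pending=1, acc=0x6

Answer: 1 0x6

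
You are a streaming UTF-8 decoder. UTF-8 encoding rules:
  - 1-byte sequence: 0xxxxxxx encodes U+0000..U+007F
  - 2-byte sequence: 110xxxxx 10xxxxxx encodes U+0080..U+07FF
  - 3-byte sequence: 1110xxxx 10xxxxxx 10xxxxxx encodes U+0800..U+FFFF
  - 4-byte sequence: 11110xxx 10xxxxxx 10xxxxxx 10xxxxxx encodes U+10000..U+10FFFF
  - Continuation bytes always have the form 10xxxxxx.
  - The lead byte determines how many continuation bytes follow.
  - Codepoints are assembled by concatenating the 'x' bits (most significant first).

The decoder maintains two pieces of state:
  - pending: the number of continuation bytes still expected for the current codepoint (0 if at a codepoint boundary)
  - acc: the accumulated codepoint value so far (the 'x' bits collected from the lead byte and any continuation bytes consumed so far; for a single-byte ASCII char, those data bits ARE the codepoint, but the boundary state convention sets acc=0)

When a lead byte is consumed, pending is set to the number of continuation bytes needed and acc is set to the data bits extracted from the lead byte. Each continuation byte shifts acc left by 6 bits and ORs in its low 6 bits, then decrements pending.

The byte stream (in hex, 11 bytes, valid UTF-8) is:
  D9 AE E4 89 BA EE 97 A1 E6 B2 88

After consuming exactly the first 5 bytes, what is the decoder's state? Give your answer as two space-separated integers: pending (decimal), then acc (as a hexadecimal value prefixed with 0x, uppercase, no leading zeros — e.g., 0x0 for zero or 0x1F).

Byte[0]=D9: 2-byte lead. pending=1, acc=0x19
Byte[1]=AE: continuation. acc=(acc<<6)|0x2E=0x66E, pending=0
Byte[2]=E4: 3-byte lead. pending=2, acc=0x4
Byte[3]=89: continuation. acc=(acc<<6)|0x09=0x109, pending=1
Byte[4]=BA: continuation. acc=(acc<<6)|0x3A=0x427A, pending=0

Answer: 0 0x427A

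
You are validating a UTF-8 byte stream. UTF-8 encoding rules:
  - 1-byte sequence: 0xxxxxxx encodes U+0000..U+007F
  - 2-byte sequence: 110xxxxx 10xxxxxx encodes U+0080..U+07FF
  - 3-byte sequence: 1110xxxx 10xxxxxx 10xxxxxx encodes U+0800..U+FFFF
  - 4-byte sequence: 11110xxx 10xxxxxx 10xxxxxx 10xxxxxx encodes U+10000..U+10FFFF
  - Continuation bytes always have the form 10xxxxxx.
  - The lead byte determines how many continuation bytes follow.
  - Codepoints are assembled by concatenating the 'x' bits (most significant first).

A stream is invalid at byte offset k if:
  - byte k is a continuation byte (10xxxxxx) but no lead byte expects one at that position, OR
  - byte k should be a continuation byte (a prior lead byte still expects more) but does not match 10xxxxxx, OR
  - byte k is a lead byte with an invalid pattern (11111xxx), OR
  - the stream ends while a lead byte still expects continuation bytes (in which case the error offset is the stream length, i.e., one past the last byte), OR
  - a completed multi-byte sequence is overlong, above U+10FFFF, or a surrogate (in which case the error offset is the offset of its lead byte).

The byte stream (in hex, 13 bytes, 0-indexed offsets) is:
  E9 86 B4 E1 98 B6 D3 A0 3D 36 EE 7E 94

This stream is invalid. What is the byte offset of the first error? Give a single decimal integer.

Byte[0]=E9: 3-byte lead, need 2 cont bytes. acc=0x9
Byte[1]=86: continuation. acc=(acc<<6)|0x06=0x246
Byte[2]=B4: continuation. acc=(acc<<6)|0x34=0x91B4
Completed: cp=U+91B4 (starts at byte 0)
Byte[3]=E1: 3-byte lead, need 2 cont bytes. acc=0x1
Byte[4]=98: continuation. acc=(acc<<6)|0x18=0x58
Byte[5]=B6: continuation. acc=(acc<<6)|0x36=0x1636
Completed: cp=U+1636 (starts at byte 3)
Byte[6]=D3: 2-byte lead, need 1 cont bytes. acc=0x13
Byte[7]=A0: continuation. acc=(acc<<6)|0x20=0x4E0
Completed: cp=U+04E0 (starts at byte 6)
Byte[8]=3D: 1-byte ASCII. cp=U+003D
Byte[9]=36: 1-byte ASCII. cp=U+0036
Byte[10]=EE: 3-byte lead, need 2 cont bytes. acc=0xE
Byte[11]=7E: expected 10xxxxxx continuation. INVALID

Answer: 11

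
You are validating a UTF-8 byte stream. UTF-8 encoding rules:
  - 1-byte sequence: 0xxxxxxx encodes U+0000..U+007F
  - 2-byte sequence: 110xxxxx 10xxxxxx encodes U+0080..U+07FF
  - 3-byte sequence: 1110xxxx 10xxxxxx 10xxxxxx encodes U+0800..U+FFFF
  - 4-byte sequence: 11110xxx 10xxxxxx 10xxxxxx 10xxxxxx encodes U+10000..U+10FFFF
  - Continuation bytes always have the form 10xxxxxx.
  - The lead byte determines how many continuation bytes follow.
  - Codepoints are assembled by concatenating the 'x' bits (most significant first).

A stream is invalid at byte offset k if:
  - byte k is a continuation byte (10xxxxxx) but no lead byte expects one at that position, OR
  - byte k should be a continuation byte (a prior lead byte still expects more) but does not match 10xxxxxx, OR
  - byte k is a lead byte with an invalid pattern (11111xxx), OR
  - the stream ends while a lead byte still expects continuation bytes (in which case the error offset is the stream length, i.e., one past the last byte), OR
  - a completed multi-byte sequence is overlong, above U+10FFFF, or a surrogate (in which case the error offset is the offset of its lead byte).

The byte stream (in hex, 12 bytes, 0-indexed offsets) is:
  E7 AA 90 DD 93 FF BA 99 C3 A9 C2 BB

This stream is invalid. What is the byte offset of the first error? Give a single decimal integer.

Answer: 5

Derivation:
Byte[0]=E7: 3-byte lead, need 2 cont bytes. acc=0x7
Byte[1]=AA: continuation. acc=(acc<<6)|0x2A=0x1EA
Byte[2]=90: continuation. acc=(acc<<6)|0x10=0x7A90
Completed: cp=U+7A90 (starts at byte 0)
Byte[3]=DD: 2-byte lead, need 1 cont bytes. acc=0x1D
Byte[4]=93: continuation. acc=(acc<<6)|0x13=0x753
Completed: cp=U+0753 (starts at byte 3)
Byte[5]=FF: INVALID lead byte (not 0xxx/110x/1110/11110)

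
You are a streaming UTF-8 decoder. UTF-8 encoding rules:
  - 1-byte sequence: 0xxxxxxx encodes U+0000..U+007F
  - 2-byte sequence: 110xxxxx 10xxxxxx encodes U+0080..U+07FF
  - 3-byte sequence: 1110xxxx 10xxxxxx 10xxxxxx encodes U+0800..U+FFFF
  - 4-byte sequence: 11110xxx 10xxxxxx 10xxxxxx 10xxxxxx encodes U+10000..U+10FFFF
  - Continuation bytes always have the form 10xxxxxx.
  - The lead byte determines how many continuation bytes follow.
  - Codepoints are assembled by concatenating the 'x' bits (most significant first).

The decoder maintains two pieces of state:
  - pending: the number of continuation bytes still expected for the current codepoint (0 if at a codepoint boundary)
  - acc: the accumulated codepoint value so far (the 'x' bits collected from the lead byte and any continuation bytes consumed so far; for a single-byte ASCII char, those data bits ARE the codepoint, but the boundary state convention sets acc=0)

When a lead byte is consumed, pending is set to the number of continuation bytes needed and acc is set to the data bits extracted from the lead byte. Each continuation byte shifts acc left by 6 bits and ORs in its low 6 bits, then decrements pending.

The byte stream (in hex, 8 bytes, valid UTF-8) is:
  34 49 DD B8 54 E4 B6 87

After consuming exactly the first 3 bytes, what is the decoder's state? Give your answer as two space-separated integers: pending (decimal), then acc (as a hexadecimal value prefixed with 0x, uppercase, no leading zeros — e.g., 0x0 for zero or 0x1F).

Byte[0]=34: 1-byte. pending=0, acc=0x0
Byte[1]=49: 1-byte. pending=0, acc=0x0
Byte[2]=DD: 2-byte lead. pending=1, acc=0x1D

Answer: 1 0x1D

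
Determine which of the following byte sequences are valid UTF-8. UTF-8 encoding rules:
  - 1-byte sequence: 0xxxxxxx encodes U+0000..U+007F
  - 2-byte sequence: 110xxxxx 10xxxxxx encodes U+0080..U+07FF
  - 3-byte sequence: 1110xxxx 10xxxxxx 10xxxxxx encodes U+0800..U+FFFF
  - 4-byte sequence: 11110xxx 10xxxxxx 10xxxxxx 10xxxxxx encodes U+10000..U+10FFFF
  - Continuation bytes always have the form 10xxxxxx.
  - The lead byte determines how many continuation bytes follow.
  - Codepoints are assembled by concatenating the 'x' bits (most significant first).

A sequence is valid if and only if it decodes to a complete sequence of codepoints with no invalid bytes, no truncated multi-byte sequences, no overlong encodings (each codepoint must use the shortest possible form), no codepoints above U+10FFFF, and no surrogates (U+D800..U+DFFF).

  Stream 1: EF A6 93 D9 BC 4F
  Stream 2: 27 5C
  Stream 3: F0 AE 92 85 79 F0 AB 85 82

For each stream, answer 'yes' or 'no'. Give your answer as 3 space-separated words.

Answer: yes yes yes

Derivation:
Stream 1: decodes cleanly. VALID
Stream 2: decodes cleanly. VALID
Stream 3: decodes cleanly. VALID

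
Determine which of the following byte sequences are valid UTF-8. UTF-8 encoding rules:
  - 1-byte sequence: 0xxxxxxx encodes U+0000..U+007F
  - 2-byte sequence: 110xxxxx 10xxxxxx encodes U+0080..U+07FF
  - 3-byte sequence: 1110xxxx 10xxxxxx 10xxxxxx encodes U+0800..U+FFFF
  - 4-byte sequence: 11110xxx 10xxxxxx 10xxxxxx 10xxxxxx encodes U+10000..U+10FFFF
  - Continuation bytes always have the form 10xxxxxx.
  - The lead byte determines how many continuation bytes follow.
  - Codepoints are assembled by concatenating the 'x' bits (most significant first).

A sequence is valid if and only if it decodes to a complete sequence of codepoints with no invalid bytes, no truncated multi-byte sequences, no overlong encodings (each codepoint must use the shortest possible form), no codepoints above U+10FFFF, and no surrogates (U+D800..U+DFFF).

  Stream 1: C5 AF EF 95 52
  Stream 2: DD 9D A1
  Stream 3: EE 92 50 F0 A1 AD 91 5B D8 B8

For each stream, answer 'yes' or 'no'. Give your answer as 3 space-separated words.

Stream 1: error at byte offset 4. INVALID
Stream 2: error at byte offset 2. INVALID
Stream 3: error at byte offset 2. INVALID

Answer: no no no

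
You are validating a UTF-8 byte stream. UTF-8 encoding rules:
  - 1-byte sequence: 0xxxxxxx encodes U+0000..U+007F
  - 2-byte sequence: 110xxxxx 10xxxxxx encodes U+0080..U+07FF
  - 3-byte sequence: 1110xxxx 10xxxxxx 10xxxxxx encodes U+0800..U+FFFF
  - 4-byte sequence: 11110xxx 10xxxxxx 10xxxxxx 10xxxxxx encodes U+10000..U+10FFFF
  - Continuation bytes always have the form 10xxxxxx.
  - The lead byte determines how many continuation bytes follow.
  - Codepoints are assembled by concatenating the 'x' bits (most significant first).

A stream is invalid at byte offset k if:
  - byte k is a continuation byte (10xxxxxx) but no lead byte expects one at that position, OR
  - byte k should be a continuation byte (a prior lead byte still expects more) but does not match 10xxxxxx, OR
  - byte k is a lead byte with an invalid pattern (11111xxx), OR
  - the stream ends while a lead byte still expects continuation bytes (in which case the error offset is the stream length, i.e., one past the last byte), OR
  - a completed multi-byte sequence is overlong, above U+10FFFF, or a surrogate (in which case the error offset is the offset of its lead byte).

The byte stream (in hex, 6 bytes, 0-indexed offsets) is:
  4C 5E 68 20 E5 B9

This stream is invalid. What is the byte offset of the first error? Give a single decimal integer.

Byte[0]=4C: 1-byte ASCII. cp=U+004C
Byte[1]=5E: 1-byte ASCII. cp=U+005E
Byte[2]=68: 1-byte ASCII. cp=U+0068
Byte[3]=20: 1-byte ASCII. cp=U+0020
Byte[4]=E5: 3-byte lead, need 2 cont bytes. acc=0x5
Byte[5]=B9: continuation. acc=(acc<<6)|0x39=0x179
Byte[6]: stream ended, expected continuation. INVALID

Answer: 6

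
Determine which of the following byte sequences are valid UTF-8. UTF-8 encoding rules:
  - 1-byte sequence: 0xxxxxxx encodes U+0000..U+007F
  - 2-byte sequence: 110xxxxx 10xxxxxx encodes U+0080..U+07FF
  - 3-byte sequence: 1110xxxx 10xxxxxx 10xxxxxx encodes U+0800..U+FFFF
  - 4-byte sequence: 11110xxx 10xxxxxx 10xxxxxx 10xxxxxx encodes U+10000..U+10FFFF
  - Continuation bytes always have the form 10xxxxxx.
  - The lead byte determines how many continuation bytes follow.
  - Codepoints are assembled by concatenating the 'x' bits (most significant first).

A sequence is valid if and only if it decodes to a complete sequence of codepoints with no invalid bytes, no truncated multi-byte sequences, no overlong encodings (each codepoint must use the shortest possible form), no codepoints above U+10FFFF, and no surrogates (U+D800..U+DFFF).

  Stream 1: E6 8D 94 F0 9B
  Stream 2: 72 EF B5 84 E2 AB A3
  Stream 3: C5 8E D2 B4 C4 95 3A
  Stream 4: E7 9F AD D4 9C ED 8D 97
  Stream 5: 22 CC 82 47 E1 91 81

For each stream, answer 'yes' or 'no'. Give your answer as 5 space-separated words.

Stream 1: error at byte offset 5. INVALID
Stream 2: decodes cleanly. VALID
Stream 3: decodes cleanly. VALID
Stream 4: decodes cleanly. VALID
Stream 5: decodes cleanly. VALID

Answer: no yes yes yes yes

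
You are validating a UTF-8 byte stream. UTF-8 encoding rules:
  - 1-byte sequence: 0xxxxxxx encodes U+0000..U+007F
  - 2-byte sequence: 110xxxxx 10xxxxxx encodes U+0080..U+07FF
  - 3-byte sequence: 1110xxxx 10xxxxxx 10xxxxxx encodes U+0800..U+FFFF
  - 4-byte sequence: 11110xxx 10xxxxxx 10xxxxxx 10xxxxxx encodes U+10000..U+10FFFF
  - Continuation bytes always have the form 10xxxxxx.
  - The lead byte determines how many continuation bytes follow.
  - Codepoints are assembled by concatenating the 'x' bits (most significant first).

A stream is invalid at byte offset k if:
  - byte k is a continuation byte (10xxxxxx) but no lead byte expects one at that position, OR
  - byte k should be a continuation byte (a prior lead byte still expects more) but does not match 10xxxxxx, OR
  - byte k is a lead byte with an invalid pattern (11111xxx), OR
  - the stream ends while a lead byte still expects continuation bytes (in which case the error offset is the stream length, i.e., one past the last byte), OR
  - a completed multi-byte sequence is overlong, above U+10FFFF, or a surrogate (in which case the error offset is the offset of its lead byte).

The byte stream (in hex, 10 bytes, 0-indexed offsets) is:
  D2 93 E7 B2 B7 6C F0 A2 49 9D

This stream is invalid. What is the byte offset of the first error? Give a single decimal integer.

Answer: 8

Derivation:
Byte[0]=D2: 2-byte lead, need 1 cont bytes. acc=0x12
Byte[1]=93: continuation. acc=(acc<<6)|0x13=0x493
Completed: cp=U+0493 (starts at byte 0)
Byte[2]=E7: 3-byte lead, need 2 cont bytes. acc=0x7
Byte[3]=B2: continuation. acc=(acc<<6)|0x32=0x1F2
Byte[4]=B7: continuation. acc=(acc<<6)|0x37=0x7CB7
Completed: cp=U+7CB7 (starts at byte 2)
Byte[5]=6C: 1-byte ASCII. cp=U+006C
Byte[6]=F0: 4-byte lead, need 3 cont bytes. acc=0x0
Byte[7]=A2: continuation. acc=(acc<<6)|0x22=0x22
Byte[8]=49: expected 10xxxxxx continuation. INVALID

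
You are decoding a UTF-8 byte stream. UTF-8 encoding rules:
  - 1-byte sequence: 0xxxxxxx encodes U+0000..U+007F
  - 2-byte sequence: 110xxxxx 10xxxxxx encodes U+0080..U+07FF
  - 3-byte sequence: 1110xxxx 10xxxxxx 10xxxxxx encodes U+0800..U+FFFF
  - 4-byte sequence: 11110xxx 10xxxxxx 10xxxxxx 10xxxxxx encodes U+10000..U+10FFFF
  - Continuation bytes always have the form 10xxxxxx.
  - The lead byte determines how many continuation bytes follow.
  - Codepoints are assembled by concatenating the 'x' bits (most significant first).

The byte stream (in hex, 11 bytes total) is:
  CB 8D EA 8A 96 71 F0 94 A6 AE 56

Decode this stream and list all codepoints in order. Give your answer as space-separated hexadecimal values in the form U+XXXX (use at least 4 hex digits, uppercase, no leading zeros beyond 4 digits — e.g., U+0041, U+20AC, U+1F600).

Byte[0]=CB: 2-byte lead, need 1 cont bytes. acc=0xB
Byte[1]=8D: continuation. acc=(acc<<6)|0x0D=0x2CD
Completed: cp=U+02CD (starts at byte 0)
Byte[2]=EA: 3-byte lead, need 2 cont bytes. acc=0xA
Byte[3]=8A: continuation. acc=(acc<<6)|0x0A=0x28A
Byte[4]=96: continuation. acc=(acc<<6)|0x16=0xA296
Completed: cp=U+A296 (starts at byte 2)
Byte[5]=71: 1-byte ASCII. cp=U+0071
Byte[6]=F0: 4-byte lead, need 3 cont bytes. acc=0x0
Byte[7]=94: continuation. acc=(acc<<6)|0x14=0x14
Byte[8]=A6: continuation. acc=(acc<<6)|0x26=0x526
Byte[9]=AE: continuation. acc=(acc<<6)|0x2E=0x149AE
Completed: cp=U+149AE (starts at byte 6)
Byte[10]=56: 1-byte ASCII. cp=U+0056

Answer: U+02CD U+A296 U+0071 U+149AE U+0056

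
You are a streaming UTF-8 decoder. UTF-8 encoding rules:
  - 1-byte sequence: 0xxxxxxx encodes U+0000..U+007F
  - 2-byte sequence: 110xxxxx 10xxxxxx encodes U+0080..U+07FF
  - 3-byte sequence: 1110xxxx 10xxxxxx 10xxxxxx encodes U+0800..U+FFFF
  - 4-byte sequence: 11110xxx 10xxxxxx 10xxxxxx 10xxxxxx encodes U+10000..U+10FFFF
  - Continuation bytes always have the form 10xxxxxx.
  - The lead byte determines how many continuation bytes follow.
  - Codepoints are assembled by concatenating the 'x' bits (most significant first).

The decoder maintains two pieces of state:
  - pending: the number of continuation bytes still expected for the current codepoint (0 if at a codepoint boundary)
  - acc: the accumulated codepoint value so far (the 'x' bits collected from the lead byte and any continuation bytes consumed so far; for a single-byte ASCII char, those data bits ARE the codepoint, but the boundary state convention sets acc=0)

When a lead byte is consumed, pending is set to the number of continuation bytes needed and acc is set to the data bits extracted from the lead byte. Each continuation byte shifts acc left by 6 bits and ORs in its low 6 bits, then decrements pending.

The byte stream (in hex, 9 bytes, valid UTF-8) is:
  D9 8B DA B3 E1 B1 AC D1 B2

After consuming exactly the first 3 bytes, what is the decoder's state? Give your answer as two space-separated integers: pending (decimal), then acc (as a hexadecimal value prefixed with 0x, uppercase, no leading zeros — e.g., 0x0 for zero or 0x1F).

Byte[0]=D9: 2-byte lead. pending=1, acc=0x19
Byte[1]=8B: continuation. acc=(acc<<6)|0x0B=0x64B, pending=0
Byte[2]=DA: 2-byte lead. pending=1, acc=0x1A

Answer: 1 0x1A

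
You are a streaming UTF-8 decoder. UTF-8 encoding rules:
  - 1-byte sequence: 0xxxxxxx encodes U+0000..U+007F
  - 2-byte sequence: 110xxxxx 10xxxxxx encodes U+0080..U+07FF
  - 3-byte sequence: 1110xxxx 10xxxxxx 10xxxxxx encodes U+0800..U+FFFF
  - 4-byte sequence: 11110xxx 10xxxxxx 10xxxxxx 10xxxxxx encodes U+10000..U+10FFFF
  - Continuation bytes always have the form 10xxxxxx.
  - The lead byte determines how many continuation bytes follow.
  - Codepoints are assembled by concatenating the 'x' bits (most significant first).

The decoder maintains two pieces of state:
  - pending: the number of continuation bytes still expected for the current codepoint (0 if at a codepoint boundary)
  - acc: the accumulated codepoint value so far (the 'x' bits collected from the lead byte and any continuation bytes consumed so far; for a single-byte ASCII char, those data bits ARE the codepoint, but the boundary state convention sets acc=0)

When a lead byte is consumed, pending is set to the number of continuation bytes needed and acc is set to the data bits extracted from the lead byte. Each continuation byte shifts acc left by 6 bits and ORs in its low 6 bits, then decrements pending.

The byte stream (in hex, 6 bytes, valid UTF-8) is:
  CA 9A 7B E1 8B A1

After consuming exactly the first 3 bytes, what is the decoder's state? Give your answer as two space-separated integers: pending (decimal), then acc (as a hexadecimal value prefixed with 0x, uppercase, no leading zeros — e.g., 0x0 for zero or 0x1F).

Byte[0]=CA: 2-byte lead. pending=1, acc=0xA
Byte[1]=9A: continuation. acc=(acc<<6)|0x1A=0x29A, pending=0
Byte[2]=7B: 1-byte. pending=0, acc=0x0

Answer: 0 0x0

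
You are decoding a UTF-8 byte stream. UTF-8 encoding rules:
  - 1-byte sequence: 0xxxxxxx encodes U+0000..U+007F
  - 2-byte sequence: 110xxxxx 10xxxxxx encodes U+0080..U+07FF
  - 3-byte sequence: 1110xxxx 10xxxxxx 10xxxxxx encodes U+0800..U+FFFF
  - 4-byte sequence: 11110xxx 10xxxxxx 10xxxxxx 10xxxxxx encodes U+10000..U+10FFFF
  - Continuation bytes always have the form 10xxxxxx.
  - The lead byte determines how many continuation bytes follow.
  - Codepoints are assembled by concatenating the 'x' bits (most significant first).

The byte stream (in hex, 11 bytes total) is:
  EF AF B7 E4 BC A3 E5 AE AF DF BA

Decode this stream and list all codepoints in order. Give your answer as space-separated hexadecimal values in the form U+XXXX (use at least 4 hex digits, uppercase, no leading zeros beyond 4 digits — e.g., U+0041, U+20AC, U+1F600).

Answer: U+FBF7 U+4F23 U+5BAF U+07FA

Derivation:
Byte[0]=EF: 3-byte lead, need 2 cont bytes. acc=0xF
Byte[1]=AF: continuation. acc=(acc<<6)|0x2F=0x3EF
Byte[2]=B7: continuation. acc=(acc<<6)|0x37=0xFBF7
Completed: cp=U+FBF7 (starts at byte 0)
Byte[3]=E4: 3-byte lead, need 2 cont bytes. acc=0x4
Byte[4]=BC: continuation. acc=(acc<<6)|0x3C=0x13C
Byte[5]=A3: continuation. acc=(acc<<6)|0x23=0x4F23
Completed: cp=U+4F23 (starts at byte 3)
Byte[6]=E5: 3-byte lead, need 2 cont bytes. acc=0x5
Byte[7]=AE: continuation. acc=(acc<<6)|0x2E=0x16E
Byte[8]=AF: continuation. acc=(acc<<6)|0x2F=0x5BAF
Completed: cp=U+5BAF (starts at byte 6)
Byte[9]=DF: 2-byte lead, need 1 cont bytes. acc=0x1F
Byte[10]=BA: continuation. acc=(acc<<6)|0x3A=0x7FA
Completed: cp=U+07FA (starts at byte 9)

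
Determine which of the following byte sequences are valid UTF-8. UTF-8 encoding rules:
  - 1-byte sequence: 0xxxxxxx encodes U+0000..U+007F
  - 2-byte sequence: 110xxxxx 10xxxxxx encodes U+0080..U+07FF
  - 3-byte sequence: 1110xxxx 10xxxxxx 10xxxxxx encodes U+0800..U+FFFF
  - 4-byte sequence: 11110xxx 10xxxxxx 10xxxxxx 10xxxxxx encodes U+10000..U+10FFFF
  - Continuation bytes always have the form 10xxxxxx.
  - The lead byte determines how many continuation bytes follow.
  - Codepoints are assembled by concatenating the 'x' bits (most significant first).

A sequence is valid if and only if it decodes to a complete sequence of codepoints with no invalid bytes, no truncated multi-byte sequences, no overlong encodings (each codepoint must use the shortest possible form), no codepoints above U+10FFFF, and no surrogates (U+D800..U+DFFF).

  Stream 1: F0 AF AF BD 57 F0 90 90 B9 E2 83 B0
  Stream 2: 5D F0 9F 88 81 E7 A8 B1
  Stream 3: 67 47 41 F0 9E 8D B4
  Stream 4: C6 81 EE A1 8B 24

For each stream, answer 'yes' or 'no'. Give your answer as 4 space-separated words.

Stream 1: decodes cleanly. VALID
Stream 2: decodes cleanly. VALID
Stream 3: decodes cleanly. VALID
Stream 4: decodes cleanly. VALID

Answer: yes yes yes yes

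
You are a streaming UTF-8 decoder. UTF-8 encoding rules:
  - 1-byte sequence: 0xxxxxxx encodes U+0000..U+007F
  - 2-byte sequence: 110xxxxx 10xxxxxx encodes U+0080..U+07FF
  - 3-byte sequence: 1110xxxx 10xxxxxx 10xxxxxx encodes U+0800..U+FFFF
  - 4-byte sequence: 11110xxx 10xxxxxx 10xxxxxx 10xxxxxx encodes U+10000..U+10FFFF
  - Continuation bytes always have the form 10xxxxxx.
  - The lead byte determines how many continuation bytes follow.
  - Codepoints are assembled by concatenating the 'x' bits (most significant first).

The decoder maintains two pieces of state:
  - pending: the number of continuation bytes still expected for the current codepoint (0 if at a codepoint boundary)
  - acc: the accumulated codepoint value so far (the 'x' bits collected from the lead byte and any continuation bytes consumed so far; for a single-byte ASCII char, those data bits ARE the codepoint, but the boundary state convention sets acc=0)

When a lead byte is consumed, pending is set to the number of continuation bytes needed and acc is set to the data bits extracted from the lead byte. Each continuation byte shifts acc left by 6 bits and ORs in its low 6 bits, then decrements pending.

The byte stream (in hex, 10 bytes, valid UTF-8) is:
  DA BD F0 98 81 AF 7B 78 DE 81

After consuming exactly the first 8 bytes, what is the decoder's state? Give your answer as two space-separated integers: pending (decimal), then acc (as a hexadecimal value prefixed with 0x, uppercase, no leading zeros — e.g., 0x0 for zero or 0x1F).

Answer: 0 0x0

Derivation:
Byte[0]=DA: 2-byte lead. pending=1, acc=0x1A
Byte[1]=BD: continuation. acc=(acc<<6)|0x3D=0x6BD, pending=0
Byte[2]=F0: 4-byte lead. pending=3, acc=0x0
Byte[3]=98: continuation. acc=(acc<<6)|0x18=0x18, pending=2
Byte[4]=81: continuation. acc=(acc<<6)|0x01=0x601, pending=1
Byte[5]=AF: continuation. acc=(acc<<6)|0x2F=0x1806F, pending=0
Byte[6]=7B: 1-byte. pending=0, acc=0x0
Byte[7]=78: 1-byte. pending=0, acc=0x0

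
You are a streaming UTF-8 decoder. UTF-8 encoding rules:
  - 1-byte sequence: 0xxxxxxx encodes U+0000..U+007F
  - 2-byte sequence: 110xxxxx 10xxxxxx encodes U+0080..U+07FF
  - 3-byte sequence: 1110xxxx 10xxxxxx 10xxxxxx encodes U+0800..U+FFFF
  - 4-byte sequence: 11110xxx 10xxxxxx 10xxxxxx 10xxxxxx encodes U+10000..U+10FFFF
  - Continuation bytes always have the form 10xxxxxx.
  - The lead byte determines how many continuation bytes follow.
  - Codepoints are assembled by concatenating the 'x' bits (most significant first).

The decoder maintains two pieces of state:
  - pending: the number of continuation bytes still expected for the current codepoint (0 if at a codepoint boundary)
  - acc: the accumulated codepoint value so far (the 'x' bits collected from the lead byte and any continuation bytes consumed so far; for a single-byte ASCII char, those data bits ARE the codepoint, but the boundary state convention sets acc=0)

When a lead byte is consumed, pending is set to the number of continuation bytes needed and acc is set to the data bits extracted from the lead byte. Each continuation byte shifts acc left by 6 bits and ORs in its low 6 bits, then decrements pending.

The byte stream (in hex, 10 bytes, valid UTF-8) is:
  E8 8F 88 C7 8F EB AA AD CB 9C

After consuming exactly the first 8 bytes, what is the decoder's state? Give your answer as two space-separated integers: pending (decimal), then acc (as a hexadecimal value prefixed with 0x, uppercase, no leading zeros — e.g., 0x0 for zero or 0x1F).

Answer: 0 0xBAAD

Derivation:
Byte[0]=E8: 3-byte lead. pending=2, acc=0x8
Byte[1]=8F: continuation. acc=(acc<<6)|0x0F=0x20F, pending=1
Byte[2]=88: continuation. acc=(acc<<6)|0x08=0x83C8, pending=0
Byte[3]=C7: 2-byte lead. pending=1, acc=0x7
Byte[4]=8F: continuation. acc=(acc<<6)|0x0F=0x1CF, pending=0
Byte[5]=EB: 3-byte lead. pending=2, acc=0xB
Byte[6]=AA: continuation. acc=(acc<<6)|0x2A=0x2EA, pending=1
Byte[7]=AD: continuation. acc=(acc<<6)|0x2D=0xBAAD, pending=0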